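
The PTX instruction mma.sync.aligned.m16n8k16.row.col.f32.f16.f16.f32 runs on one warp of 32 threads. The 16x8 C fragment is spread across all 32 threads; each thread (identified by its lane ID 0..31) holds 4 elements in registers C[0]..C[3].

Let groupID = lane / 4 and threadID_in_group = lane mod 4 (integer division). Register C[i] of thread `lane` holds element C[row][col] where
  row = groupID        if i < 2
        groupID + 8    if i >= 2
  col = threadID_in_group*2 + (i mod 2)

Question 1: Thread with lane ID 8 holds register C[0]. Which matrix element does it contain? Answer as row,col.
lane 8⇒8/4=2, 8 mod 4=0
i=0  r:2+0⇒2  c:2·0+0⇒0

2,0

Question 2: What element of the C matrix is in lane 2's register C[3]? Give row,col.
L=2=>grp=2>>2=0, tig=2&3=2
[3]=>row 0+8=8  col 2·2+1=5

8,5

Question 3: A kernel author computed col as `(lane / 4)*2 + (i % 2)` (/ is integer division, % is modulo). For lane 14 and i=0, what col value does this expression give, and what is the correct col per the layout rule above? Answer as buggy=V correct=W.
`(lane / 4)*2 + (i % 2)`[14,0]->6
lane 14->14/4=3, 14 mod 4=2
i=0  r:3+0->3  c:2·2+0->4
col: 6 vs 4

buggy=6 correct=4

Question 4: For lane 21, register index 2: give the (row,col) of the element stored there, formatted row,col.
21: grp=5,tig=1
[2] (5+8,1*2+0) = (13,2)

13,2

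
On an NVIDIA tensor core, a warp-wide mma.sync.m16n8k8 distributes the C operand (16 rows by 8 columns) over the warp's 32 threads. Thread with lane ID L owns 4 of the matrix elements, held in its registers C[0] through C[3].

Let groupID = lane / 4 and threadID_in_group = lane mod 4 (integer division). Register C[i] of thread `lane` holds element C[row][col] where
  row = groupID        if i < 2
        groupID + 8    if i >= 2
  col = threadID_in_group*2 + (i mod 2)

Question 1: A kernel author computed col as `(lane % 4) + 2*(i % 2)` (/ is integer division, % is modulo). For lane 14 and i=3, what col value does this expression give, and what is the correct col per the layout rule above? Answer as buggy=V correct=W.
`(lane % 4) + 2*(i % 2)`[14,3]->4
lane 14->14/4=3, 14 mod 4=2
i=3  r:3+8->11  c:2·2+1->5
col: 4 vs 5

buggy=4 correct=5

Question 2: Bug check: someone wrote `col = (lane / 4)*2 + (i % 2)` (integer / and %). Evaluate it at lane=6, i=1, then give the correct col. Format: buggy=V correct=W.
buggy=3 correct=5

`(lane / 4)*2 + (i % 2)`[6,1]⇒3
lane 6⇒6/4=1, 6 mod 4=2
i=1  r:1+0⇒1  c:2·2+1⇒5
col: 3 vs 5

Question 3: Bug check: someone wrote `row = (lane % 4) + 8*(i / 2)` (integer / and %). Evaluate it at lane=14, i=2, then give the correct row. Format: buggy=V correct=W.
`(lane % 4) + 8*(i / 2)`[14,2]=>10
lane 14=>14/4=3, 14 mod 4=2
i=2  r:3+8=>11  c:2·2+0=>4
row: 10 vs 11

buggy=10 correct=11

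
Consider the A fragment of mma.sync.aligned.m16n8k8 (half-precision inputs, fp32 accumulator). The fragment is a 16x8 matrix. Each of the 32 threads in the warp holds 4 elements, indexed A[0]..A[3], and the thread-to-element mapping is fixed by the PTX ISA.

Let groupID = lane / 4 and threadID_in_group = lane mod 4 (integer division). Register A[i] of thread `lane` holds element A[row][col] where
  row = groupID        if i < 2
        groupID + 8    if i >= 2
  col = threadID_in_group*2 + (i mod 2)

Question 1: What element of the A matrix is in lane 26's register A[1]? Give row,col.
6,5

lane 26: g=6 (26/4), t=2 (26%4)
i=1: r=6+0=6, c=2*2+1=5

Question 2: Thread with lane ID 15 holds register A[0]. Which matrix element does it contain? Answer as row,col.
3,6

lane 15->15/4=3, 15 mod 4=3
i=0  r:3+0->3  c:2·3+0->6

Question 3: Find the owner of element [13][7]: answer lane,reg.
23,3

r=13→G=5,rhi=1  c=7→T=3,p=1
L=5*4+3=23  i=1*2+1=3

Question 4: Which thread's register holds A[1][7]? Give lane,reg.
r=1->g=1,rb=0  c=7->t=3,b0=1
L=1*4+3=7  i=0*2+1=1

7,1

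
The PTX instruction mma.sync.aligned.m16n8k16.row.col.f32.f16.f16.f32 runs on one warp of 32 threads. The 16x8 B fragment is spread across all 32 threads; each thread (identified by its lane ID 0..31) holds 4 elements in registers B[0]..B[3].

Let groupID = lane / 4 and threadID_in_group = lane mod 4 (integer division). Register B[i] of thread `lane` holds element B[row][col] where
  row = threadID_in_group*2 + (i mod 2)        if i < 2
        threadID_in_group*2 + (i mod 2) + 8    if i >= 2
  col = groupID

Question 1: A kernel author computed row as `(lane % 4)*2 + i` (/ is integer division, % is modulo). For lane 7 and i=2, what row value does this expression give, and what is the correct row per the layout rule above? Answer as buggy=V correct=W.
`(lane % 4)*2 + i`[7,2]->8
L=7->g=7>>2=1, t=7&3=3
[2]->row 3·2+0+8=14  col g=1
row: 8 vs 14

buggy=8 correct=14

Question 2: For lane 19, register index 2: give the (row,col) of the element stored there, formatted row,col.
L=19->gid=19>>2=4, tid=19&3=3
[2]->row 3·2+0+8=14  col gid=4

14,4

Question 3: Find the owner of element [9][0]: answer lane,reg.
c=0⇒gr=0  r=9⇒Rb=1,th=0,odd=1
L=0*4+0=0  i=1*2+1=3

0,3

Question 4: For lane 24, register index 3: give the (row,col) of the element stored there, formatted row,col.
9,6

lane 24: gid=6 (24/4), tid=0 (24%4)
i=3: r=0*2+1+8=9, c=gid=6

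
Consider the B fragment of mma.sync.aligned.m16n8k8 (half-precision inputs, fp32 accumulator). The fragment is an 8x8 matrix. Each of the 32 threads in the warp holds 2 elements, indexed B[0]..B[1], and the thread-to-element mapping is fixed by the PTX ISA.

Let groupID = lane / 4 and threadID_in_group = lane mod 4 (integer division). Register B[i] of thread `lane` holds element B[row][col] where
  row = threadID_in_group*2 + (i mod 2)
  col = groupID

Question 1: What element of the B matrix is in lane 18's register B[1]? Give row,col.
5,4

lane 18->18/4=4, 18 mod 4=2
i=1  r:2·2+1->5  c:4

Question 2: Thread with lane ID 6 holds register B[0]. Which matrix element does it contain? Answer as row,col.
4,1

L=6→G=6>>2=1, T=6&3=2
[0]→row 2·2+0=4  col G=1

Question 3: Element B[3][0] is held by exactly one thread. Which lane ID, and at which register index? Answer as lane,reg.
1,1

c=0⇒gr=0  r=3⇒th=1,odd=1
L=0*4+1=1  i=1=1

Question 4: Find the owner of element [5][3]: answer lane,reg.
14,1

c:3=>grp=3  r:5=>tig=2,lo=1
L=3*4+2=14  i=1=1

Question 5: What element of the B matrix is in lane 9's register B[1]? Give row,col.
lane 9: g=2 (9/4), t=1 (9%4)
i=1: r=1*2+1=3, c=g=2

3,2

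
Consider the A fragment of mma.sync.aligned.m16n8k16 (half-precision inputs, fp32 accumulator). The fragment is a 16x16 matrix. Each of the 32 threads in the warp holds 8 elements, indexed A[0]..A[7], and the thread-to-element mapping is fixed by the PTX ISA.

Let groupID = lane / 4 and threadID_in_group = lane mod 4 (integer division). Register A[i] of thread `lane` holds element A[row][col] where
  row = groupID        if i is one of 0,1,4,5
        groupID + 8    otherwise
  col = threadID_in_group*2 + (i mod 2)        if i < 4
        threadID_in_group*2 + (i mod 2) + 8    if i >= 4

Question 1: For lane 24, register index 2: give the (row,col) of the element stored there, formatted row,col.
14,0

lane 24: g=6 (24/4), t=0 (24%4)
i=2: r=6+8=14, c=0*2+0+0=0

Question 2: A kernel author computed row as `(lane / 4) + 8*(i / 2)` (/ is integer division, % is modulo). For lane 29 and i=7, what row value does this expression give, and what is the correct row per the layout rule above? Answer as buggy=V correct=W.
`(lane / 4) + 8*(i / 2)`[29,7]->31
29: g=7,t=1
[7] (7+8,1*2+1+8) = (15,11)
row: 31 vs 15

buggy=31 correct=15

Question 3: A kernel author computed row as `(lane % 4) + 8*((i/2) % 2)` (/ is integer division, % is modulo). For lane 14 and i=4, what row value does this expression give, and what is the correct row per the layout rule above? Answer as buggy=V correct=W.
`(lane % 4) + 8*((i/2) % 2)`[14,4]=>2
lane 14: grp=3 (14/4), tig=2 (14%4)
i=4: r=3+0=3, c=2*2+0+8=12
row: 2 vs 3

buggy=2 correct=3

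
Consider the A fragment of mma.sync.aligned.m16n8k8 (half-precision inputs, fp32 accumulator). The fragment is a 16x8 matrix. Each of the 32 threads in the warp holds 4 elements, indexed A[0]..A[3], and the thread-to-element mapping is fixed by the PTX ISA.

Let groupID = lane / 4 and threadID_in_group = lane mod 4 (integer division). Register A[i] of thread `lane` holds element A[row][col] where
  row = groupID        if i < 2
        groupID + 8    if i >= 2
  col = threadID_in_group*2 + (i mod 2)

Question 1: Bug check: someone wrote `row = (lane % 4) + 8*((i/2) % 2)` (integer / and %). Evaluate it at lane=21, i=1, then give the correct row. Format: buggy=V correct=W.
buggy=1 correct=5

`(lane % 4) + 8*((i/2) % 2)`[21,1]→1
lane 21→21/4=5, 21 mod 4=1
i=1  r:5+0→5  c:2·1+1→3
row: 1 vs 5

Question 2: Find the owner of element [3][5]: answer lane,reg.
14,1

r=3⇒gr=3,Rb=0  c=5⇒th=2,odd=1
L=3*4+2=14  i=0*2+1=1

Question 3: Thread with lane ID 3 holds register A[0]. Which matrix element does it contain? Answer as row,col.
lane 3: gid=0 (3/4), tid=3 (3%4)
i=0: r=0+0=0, c=3*2+0=6

0,6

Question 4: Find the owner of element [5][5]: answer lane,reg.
22,1

r=5→G=5,rhi=0  c=5→T=2,p=1
L=5*4+2=22  i=0*2+1=1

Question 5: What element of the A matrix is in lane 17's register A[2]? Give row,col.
L=17⇒gr=17>>2=4, th=17&3=1
[2]⇒row 4+8=12  col 1·2+0=2

12,2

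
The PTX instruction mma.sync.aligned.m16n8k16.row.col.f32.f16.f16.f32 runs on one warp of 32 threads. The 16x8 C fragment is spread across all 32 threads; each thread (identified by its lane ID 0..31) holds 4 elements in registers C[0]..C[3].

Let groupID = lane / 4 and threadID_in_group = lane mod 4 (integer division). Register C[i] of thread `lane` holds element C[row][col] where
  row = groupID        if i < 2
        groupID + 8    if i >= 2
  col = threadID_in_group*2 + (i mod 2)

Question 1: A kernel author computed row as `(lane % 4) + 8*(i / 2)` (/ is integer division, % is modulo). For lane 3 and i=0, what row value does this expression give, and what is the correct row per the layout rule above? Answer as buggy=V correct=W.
`(lane % 4) + 8*(i / 2)`[3,0]->3
lane 3->3/4=0, 3 mod 4=3
i=0  r:0+0->0  c:2·3+0->6
row: 3 vs 0

buggy=3 correct=0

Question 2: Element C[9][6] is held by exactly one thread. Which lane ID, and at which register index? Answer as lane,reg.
7,2

r=9->g=1,rb=1  c=6->t=3,b0=0
L=1*4+3=7  i=1*2+0=2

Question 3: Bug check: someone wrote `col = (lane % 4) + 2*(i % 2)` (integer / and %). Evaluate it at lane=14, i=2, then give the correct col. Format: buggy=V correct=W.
buggy=2 correct=4

`(lane % 4) + 2*(i % 2)`[14,2]=>2
lane 14=>14/4=3, 14 mod 4=2
i=2  r:3+8=>11  c:2·2+0=>4
col: 2 vs 4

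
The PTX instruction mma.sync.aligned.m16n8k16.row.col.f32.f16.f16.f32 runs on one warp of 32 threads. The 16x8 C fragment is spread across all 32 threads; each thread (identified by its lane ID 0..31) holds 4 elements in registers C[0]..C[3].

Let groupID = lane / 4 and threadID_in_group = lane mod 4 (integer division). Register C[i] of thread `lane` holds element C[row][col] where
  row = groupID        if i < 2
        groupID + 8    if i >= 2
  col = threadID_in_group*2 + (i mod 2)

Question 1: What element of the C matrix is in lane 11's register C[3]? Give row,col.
10,7

lane 11→11/4=2, 11 mod 4=3
i=3  r:2+8→10  c:2·3+1→7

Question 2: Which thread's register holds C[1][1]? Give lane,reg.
4,1

r=1⇒gr=1,Rb=0  c=1⇒th=0,odd=1
L=1*4+0=4  i=0*2+1=1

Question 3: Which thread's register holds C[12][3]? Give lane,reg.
r: 12->gid=4,r8=1  c: 3->tid=1,i&1=1
L=4*4+1=17  i=1*2+1=3

17,3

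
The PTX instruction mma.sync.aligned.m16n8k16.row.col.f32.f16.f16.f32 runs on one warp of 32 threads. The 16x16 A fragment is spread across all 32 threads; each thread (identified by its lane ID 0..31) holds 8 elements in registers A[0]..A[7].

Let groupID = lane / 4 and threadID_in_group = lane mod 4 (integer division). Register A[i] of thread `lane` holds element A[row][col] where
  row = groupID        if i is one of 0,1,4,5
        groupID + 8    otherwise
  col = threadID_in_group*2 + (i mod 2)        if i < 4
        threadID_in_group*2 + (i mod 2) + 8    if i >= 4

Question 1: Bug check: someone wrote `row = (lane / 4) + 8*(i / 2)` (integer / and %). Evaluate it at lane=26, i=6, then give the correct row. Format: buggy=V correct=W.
buggy=30 correct=14

`(lane / 4) + 8*(i / 2)`[26,6]→30
lane 26: G=6 (26/4), T=2 (26%4)
i=6: r=6+8=14, c=2*2+0+8=12
row: 30 vs 14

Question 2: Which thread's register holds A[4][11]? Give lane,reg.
r=4⇒gr=4,Rb=0  c=11⇒Cb=1,th=1,odd=1
L=4*4+1=17  i=1*4+0*2+1=5

17,5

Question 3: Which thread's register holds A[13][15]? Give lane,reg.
23,7

r:13=>grp=5,rB=1  c:15=>cB=1,tig=3,lo=1
L=5*4+3=23  i=1*4+1*2+1=7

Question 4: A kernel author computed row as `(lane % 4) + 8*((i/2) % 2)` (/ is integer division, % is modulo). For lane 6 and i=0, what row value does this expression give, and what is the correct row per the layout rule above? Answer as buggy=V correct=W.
buggy=2 correct=1

`(lane % 4) + 8*((i/2) % 2)`[6,0]→2
6: G=1,T=2
[0] (1+0,2*2+0+0) = (1,4)
row: 2 vs 1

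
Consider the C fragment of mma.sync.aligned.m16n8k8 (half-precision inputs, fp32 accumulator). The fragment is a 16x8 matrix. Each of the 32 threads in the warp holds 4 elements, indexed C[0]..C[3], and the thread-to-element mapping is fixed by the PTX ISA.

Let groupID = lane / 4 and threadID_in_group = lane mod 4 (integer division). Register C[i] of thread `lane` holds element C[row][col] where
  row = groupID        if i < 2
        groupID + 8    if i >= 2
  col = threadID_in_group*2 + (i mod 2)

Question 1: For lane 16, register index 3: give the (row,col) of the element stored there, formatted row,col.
12,1

L=16->gid=16>>2=4, tid=16&3=0
[3]->row 4+8=12  col 0·2+1=1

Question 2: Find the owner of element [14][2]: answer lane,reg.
25,2

r: 14->gid=6,r8=1  c: 2->tid=1,i&1=0
L=6*4+1=25  i=1*2+0=2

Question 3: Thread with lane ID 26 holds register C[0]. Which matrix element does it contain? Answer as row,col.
6,4

lane 26: gr=6 (26/4), th=2 (26%4)
i=0: r=6+0=6, c=2*2+0=4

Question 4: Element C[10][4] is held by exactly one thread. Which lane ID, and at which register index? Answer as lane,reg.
r:10=>grp=2,rB=1  c:4=>tig=2,lo=0
L=2*4+2=10  i=1*2+0=2

10,2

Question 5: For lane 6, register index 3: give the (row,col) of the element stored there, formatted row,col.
6: G=1,T=2
[3] (1+8,2*2+1) = (9,5)

9,5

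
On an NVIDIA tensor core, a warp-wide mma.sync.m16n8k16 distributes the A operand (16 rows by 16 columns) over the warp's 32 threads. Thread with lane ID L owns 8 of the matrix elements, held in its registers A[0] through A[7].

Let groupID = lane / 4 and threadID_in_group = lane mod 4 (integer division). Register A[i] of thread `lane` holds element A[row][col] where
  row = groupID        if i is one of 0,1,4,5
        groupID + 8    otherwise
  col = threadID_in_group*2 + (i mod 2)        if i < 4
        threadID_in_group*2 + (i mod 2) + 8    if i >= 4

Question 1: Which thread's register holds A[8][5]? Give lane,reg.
r:8=>grp=0,rB=1  c:5=>cB=0,tig=2,lo=1
L=0*4+2=2  i=0*4+1*2+1=3

2,3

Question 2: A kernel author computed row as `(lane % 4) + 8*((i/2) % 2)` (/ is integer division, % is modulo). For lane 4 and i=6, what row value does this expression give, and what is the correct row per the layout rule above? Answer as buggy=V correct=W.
`(lane % 4) + 8*((i/2) % 2)`[4,6]->8
lane 4->4/4=1, 4 mod 4=0
i=6  r:1+8->9  c:2·0+0+8->8
row: 8 vs 9

buggy=8 correct=9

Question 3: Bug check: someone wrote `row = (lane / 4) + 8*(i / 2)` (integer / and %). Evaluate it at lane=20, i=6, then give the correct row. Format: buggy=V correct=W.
buggy=29 correct=13

`(lane / 4) + 8*(i / 2)`[20,6]⇒29
L=20⇒gr=20>>2=5, th=20&3=0
[6]⇒row 5+8=13  col 0·2+0+8=8
row: 29 vs 13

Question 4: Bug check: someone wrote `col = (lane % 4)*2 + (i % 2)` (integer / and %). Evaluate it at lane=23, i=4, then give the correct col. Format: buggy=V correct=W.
`(lane % 4)*2 + (i % 2)`[23,4]→6
lane 23→23/4=5, 23 mod 4=3
i=4  r:5+0→5  c:2·3+0+8→14
col: 6 vs 14

buggy=6 correct=14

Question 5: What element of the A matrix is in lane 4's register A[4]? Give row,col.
1,8

lane 4: G=1 (4/4), T=0 (4%4)
i=4: r=1+0=1, c=0*2+0+8=8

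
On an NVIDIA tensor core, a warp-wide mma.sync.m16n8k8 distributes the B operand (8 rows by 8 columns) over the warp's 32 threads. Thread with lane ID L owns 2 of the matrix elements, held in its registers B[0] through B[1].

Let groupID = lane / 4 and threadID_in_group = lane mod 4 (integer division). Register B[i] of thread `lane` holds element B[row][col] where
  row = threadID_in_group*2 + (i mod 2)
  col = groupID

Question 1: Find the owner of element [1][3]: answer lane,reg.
12,1

c:3=>grp=3  r:1=>tig=0,lo=1
L=3*4+0=12  i=1=1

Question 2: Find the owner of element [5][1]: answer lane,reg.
6,1

c:1=>grp=1  r:5=>tig=2,lo=1
L=1*4+2=6  i=1=1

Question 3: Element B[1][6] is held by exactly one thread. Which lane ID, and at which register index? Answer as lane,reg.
c: 6->gid=6  r: 1->tid=0,i&1=1
L=6*4+0=24  i=1=1

24,1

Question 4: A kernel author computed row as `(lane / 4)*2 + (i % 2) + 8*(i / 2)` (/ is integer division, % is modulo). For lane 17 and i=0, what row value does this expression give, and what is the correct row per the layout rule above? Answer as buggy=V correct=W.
buggy=8 correct=2

`(lane / 4)*2 + (i % 2) + 8*(i / 2)`[17,0]=>8
17: grp=4,tig=1
[0] (1*2+0,4) = (2,4)
row: 8 vs 2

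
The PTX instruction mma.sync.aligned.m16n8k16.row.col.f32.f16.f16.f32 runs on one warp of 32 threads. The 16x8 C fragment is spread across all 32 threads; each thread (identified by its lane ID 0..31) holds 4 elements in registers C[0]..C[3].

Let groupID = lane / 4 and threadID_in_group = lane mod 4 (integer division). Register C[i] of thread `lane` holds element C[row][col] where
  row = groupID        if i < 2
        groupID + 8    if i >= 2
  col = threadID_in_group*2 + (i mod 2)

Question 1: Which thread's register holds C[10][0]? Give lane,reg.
8,2

r=10→G=2,rhi=1  c=0→T=0,p=0
L=2*4+0=8  i=1*2+0=2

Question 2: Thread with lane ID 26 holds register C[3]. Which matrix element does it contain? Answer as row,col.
lane 26: gid=6 (26/4), tid=2 (26%4)
i=3: r=6+8=14, c=2*2+1=5

14,5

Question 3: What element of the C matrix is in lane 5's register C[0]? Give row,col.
5: grp=1,tig=1
[0] (1+0,1*2+0) = (1,2)

1,2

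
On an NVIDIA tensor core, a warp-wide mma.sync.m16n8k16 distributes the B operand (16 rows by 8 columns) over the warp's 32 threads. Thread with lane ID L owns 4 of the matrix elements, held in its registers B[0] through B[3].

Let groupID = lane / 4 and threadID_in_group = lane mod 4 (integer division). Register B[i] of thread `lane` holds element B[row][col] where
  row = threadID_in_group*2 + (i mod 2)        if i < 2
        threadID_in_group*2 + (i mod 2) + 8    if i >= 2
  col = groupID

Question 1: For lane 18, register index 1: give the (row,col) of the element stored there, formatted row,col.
5,4

18: gr=4,th=2
[1] (2*2+1+0,4) = (5,4)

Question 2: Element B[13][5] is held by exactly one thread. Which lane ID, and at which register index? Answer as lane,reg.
22,3

c=5->g=5  r=13->rb=1,t=2,b0=1
L=5*4+2=22  i=1*2+1=3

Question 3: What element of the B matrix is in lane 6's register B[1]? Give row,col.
5,1

L=6⇒gr=6>>2=1, th=6&3=2
[1]⇒row 2·2+1+0=5  col gr=1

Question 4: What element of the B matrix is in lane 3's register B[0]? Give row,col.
6,0

lane 3⇒3/4=0, 3 mod 4=3
i=0  r:2·3+0+0⇒6  c:0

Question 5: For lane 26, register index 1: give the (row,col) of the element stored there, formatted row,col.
5,6

L=26=>grp=26>>2=6, tig=26&3=2
[1]=>row 2·2+1+0=5  col grp=6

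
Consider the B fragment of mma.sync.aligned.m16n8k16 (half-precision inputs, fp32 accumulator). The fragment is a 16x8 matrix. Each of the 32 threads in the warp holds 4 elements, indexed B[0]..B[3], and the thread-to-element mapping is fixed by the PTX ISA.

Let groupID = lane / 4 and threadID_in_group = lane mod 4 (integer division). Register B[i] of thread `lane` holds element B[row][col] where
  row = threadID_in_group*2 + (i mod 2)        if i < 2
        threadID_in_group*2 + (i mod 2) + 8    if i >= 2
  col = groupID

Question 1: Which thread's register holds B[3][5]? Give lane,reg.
c:5=>grp=5  r:3=>rB=0,tig=1,lo=1
L=5*4+1=21  i=0*2+1=1

21,1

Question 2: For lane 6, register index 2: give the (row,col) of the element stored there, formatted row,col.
12,1

lane 6⇒6/4=1, 6 mod 4=2
i=2  r:2·2+0+8⇒12  c:1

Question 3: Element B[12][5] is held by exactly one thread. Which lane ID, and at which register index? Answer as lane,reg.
c=5->g=5  r=12->rb=1,t=2,b0=0
L=5*4+2=22  i=1*2+0=2

22,2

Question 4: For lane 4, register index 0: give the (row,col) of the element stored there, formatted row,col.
0,1

lane 4: grp=1 (4/4), tig=0 (4%4)
i=0: r=0*2+0+0=0, c=grp=1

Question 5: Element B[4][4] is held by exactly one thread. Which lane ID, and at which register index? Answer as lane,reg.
18,0

c=4->g=4  r=4->rb=0,t=2,b0=0
L=4*4+2=18  i=0*2+0=0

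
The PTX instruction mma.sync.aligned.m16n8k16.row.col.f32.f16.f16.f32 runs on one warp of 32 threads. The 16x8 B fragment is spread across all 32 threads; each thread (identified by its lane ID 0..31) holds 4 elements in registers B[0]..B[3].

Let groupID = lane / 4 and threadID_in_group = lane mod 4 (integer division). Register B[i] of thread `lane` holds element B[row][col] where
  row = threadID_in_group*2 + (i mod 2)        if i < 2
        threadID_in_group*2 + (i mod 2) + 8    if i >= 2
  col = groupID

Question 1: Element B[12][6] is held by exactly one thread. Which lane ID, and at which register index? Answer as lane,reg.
26,2

c=6⇒gr=6  r=12⇒Rb=1,th=2,odd=0
L=6*4+2=26  i=1*2+0=2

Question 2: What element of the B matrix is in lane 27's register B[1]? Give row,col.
L=27->gid=27>>2=6, tid=27&3=3
[1]->row 3·2+1+0=7  col gid=6

7,6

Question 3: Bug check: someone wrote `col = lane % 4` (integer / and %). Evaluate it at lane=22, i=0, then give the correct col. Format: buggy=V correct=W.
buggy=2 correct=5

`lane % 4`[22,0]->2
22: gid=5,tid=2
[0] (2*2+0+0,5) = (4,5)
col: 2 vs 5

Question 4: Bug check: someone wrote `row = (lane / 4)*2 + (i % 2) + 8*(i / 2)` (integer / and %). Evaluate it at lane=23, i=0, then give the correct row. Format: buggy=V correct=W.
`(lane / 4)*2 + (i % 2) + 8*(i / 2)`[23,0]→10
L=23→G=23>>2=5, T=23&3=3
[0]→row 3·2+0+0=6  col G=5
row: 10 vs 6

buggy=10 correct=6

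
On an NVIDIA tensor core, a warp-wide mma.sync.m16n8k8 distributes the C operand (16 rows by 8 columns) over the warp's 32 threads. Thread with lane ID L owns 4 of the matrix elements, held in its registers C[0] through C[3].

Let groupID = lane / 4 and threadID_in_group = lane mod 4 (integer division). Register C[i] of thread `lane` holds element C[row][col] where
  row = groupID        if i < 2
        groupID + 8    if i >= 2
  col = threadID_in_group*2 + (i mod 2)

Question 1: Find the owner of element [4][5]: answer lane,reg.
r=4⇒gr=4,Rb=0  c=5⇒th=2,odd=1
L=4*4+2=18  i=0*2+1=1

18,1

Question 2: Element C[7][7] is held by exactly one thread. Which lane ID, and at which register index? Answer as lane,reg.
31,1

r:7=>grp=7,rB=0  c:7=>tig=3,lo=1
L=7*4+3=31  i=0*2+1=1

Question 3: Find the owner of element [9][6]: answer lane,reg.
r=9⇒gr=1,Rb=1  c=6⇒th=3,odd=0
L=1*4+3=7  i=1*2+0=2

7,2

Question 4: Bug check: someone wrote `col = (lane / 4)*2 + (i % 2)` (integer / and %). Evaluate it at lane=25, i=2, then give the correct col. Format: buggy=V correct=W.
`(lane / 4)*2 + (i % 2)`[25,2]=>12
lane 25: grp=6 (25/4), tig=1 (25%4)
i=2: r=6+8=14, c=1*2+0=2
col: 12 vs 2

buggy=12 correct=2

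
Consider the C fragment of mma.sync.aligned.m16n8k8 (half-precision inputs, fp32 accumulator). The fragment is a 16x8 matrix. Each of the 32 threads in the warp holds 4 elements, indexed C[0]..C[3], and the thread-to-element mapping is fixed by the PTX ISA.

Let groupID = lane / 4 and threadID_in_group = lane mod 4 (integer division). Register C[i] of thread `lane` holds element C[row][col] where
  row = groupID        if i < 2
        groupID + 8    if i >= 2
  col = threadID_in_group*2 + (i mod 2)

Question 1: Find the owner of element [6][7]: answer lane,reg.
27,1

r:6=>grp=6,rB=0  c:7=>tig=3,lo=1
L=6*4+3=27  i=0*2+1=1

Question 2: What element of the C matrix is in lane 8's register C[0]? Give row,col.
2,0

lane 8→8/4=2, 8 mod 4=0
i=0  r:2+0→2  c:2·0+0→0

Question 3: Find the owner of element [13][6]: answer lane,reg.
23,2

r=13⇒gr=5,Rb=1  c=6⇒th=3,odd=0
L=5*4+3=23  i=1*2+0=2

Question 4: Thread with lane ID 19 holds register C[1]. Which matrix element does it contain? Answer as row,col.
4,7

19: g=4,t=3
[1] (4+0,3*2+1) = (4,7)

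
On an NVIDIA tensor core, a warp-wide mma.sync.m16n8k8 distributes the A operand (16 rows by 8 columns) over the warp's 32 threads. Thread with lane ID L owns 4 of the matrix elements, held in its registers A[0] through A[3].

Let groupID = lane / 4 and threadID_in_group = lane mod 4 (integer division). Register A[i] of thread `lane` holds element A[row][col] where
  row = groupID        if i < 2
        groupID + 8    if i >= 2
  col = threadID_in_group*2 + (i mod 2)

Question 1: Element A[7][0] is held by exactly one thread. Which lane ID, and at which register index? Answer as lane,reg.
28,0

r:7=>grp=7,rB=0  c:0=>tig=0,lo=0
L=7*4+0=28  i=0*2+0=0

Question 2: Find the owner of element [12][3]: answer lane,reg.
r: 12->gid=4,r8=1  c: 3->tid=1,i&1=1
L=4*4+1=17  i=1*2+1=3

17,3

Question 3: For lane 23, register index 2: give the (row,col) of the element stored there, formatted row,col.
23: grp=5,tig=3
[2] (5+8,3*2+0) = (13,6)

13,6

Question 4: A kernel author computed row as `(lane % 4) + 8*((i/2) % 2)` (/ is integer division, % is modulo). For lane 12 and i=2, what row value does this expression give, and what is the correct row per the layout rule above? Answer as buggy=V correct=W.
buggy=8 correct=11

`(lane % 4) + 8*((i/2) % 2)`[12,2]->8
lane 12->12/4=3, 12 mod 4=0
i=2  r:3+8->11  c:2·0+0->0
row: 8 vs 11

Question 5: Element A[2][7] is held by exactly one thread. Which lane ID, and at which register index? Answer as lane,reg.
r=2⇒gr=2,Rb=0  c=7⇒th=3,odd=1
L=2*4+3=11  i=0*2+1=1

11,1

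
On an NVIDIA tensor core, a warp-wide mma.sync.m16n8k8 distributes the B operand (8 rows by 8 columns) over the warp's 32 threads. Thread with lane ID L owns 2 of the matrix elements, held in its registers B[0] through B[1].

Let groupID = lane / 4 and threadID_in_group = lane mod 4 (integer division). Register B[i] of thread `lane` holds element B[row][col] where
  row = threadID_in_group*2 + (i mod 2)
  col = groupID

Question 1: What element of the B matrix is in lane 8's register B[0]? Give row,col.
0,2

lane 8=>8/4=2, 8 mod 4=0
i=0  r:2·0+0=>0  c:2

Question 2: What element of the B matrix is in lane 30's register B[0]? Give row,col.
4,7

30: gid=7,tid=2
[0] (2*2+0,7) = (4,7)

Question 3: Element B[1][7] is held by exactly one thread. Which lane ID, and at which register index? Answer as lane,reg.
28,1

c=7->g=7  r=1->t=0,b0=1
L=7*4+0=28  i=1=1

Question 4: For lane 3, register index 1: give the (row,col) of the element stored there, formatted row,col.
lane 3->3/4=0, 3 mod 4=3
i=1  r:2·3+1->7  c:0

7,0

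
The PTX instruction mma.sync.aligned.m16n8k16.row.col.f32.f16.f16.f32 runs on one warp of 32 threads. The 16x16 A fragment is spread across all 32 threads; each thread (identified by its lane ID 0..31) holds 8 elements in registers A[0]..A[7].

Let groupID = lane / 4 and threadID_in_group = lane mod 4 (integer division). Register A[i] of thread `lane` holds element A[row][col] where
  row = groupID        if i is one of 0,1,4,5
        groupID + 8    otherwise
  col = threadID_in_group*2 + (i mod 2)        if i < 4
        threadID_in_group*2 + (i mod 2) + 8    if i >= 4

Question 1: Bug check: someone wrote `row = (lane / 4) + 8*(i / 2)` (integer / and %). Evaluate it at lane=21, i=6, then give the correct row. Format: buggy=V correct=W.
buggy=29 correct=13

`(lane / 4) + 8*(i / 2)`[21,6]=>29
lane 21: grp=5 (21/4), tig=1 (21%4)
i=6: r=5+8=13, c=1*2+0+8=10
row: 29 vs 13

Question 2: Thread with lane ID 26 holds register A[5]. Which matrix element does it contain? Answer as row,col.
26: gr=6,th=2
[5] (6+0,2*2+1+8) = (6,13)

6,13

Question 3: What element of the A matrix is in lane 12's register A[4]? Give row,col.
L=12⇒gr=12>>2=3, th=12&3=0
[4]⇒row 3+0=3  col 0·2+0+8=8

3,8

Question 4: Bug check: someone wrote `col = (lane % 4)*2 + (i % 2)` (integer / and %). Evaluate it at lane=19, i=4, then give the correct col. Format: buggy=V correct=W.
buggy=6 correct=14

`(lane % 4)*2 + (i % 2)`[19,4]⇒6
lane 19: gr=4 (19/4), th=3 (19%4)
i=4: r=4+0=4, c=3*2+0+8=14
col: 6 vs 14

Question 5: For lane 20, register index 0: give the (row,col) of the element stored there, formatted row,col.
L=20->gid=20>>2=5, tid=20&3=0
[0]->row 5+0=5  col 0·2+0+0=0

5,0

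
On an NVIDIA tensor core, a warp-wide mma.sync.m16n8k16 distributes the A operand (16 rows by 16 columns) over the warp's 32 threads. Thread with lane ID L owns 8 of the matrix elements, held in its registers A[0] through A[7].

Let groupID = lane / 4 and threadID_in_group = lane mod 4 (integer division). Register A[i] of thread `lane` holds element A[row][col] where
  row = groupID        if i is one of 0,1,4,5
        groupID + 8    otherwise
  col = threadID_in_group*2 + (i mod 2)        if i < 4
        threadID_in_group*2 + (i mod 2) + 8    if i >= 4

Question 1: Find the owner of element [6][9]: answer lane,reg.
24,5

r=6⇒gr=6,Rb=0  c=9⇒Cb=1,th=0,odd=1
L=6*4+0=24  i=1*4+0*2+1=5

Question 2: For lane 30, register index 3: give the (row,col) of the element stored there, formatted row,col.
30: g=7,t=2
[3] (7+8,2*2+1+0) = (15,5)

15,5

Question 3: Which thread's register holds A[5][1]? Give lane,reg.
20,1

r: 5->gid=5,r8=0  c: 1->c8=0,tid=0,i&1=1
L=5*4+0=20  i=0*4+0*2+1=1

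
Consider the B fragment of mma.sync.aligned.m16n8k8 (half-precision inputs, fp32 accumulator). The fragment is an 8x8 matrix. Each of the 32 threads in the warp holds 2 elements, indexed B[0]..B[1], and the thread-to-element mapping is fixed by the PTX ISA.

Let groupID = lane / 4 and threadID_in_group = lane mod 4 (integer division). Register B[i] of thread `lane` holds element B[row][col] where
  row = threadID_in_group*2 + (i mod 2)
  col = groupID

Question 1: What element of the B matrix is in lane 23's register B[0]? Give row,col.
23: gid=5,tid=3
[0] (3*2+0,5) = (6,5)

6,5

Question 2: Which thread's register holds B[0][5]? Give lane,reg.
c:5=>grp=5  r:0=>tig=0,lo=0
L=5*4+0=20  i=0=0

20,0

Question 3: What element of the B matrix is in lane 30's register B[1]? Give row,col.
5,7

L=30⇒gr=30>>2=7, th=30&3=2
[1]⇒row 2·2+1=5  col gr=7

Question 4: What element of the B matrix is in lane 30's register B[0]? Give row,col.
30: gr=7,th=2
[0] (2*2+0,7) = (4,7)

4,7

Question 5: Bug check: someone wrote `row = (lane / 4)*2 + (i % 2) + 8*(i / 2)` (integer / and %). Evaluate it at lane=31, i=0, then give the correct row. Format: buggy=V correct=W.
`(lane / 4)*2 + (i % 2) + 8*(i / 2)`[31,0]→14
31: G=7,T=3
[0] (3*2+0,7) = (6,7)
row: 14 vs 6

buggy=14 correct=6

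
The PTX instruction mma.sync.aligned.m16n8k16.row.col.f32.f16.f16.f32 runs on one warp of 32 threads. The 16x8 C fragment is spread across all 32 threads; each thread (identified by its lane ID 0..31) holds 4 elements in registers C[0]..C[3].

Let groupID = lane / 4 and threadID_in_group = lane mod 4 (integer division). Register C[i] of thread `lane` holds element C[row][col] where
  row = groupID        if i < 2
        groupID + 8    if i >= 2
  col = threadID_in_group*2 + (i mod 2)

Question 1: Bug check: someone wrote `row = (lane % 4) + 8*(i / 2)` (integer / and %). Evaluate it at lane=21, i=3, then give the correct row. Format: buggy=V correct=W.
`(lane % 4) + 8*(i / 2)`[21,3]⇒9
21: gr=5,th=1
[3] (5+8,1*2+1) = (13,3)
row: 9 vs 13

buggy=9 correct=13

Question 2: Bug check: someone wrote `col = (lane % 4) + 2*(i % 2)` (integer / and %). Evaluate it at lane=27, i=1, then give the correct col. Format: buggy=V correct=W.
buggy=5 correct=7

`(lane % 4) + 2*(i % 2)`[27,1]->5
lane 27: gid=6 (27/4), tid=3 (27%4)
i=1: r=6+0=6, c=3*2+1=7
col: 5 vs 7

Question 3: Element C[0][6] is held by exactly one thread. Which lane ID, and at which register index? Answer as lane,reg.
3,0

r:0=>grp=0,rB=0  c:6=>tig=3,lo=0
L=0*4+3=3  i=0*2+0=0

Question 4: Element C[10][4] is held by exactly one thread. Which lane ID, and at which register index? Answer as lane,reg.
10,2

r: 10->gid=2,r8=1  c: 4->tid=2,i&1=0
L=2*4+2=10  i=1*2+0=2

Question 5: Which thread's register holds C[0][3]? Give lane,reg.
r=0->g=0,rb=0  c=3->t=1,b0=1
L=0*4+1=1  i=0*2+1=1

1,1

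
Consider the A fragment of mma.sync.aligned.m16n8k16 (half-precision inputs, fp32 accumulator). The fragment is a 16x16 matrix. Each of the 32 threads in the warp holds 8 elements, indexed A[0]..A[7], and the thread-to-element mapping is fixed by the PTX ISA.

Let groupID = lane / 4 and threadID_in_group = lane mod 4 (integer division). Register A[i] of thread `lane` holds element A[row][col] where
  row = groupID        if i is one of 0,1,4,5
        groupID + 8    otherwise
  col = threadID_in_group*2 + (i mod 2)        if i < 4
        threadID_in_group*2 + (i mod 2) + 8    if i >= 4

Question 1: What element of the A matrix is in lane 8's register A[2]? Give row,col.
10,0

8: gr=2,th=0
[2] (2+8,0*2+0+0) = (10,0)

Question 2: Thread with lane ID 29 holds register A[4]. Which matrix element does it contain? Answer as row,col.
lane 29: g=7 (29/4), t=1 (29%4)
i=4: r=7+0=7, c=1*2+0+8=10

7,10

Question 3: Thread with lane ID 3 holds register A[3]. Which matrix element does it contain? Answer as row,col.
8,7

lane 3: g=0 (3/4), t=3 (3%4)
i=3: r=0+8=8, c=3*2+1+0=7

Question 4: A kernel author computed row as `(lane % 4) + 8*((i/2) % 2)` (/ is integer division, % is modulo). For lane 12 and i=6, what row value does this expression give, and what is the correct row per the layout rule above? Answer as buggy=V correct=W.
`(lane % 4) + 8*((i/2) % 2)`[12,6]→8
12: G=3,T=0
[6] (3+8,0*2+0+8) = (11,8)
row: 8 vs 11

buggy=8 correct=11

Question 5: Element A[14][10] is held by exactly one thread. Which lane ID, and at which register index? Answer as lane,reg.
25,6

r=14->g=6,rb=1  c=10->cb=1,t=1,b0=0
L=6*4+1=25  i=1*4+1*2+0=6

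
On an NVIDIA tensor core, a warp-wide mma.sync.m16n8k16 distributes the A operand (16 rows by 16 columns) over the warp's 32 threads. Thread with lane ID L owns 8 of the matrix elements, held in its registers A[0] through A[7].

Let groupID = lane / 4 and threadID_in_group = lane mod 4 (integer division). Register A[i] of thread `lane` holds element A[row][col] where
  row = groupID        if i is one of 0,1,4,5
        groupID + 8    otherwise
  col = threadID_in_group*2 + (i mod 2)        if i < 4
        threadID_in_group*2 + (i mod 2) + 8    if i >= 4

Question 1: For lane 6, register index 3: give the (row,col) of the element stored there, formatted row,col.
L=6->g=6>>2=1, t=6&3=2
[3]->row 1+8=9  col 2·2+1+0=5

9,5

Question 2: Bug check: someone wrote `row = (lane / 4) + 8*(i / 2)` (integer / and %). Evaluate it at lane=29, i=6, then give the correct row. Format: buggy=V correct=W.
`(lane / 4) + 8*(i / 2)`[29,6]->31
lane 29: g=7 (29/4), t=1 (29%4)
i=6: r=7+8=15, c=1*2+0+8=10
row: 31 vs 15

buggy=31 correct=15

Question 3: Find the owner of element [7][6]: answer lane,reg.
r:7=>grp=7,rB=0  c:6=>cB=0,tig=3,lo=0
L=7*4+3=31  i=0*4+0*2+0=0

31,0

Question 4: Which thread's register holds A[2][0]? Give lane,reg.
r: 2->gid=2,r8=0  c: 0->c8=0,tid=0,i&1=0
L=2*4+0=8  i=0*4+0*2+0=0

8,0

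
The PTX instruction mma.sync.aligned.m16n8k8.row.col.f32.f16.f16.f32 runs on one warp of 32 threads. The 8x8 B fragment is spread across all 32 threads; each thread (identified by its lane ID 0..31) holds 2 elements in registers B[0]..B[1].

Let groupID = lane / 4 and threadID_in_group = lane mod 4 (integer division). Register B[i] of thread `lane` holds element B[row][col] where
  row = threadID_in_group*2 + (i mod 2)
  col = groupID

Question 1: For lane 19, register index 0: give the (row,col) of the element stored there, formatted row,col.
6,4

lane 19->19/4=4, 19 mod 4=3
i=0  r:2·3+0->6  c:4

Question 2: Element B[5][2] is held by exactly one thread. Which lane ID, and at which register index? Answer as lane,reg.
c:2=>grp=2  r:5=>tig=2,lo=1
L=2*4+2=10  i=1=1

10,1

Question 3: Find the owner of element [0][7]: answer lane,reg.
c=7⇒gr=7  r=0⇒th=0,odd=0
L=7*4+0=28  i=0=0

28,0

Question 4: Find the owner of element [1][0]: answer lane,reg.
c=0→G=0  r=1→T=0,p=1
L=0*4+0=0  i=1=1

0,1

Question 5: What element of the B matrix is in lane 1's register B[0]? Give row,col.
1: G=0,T=1
[0] (1*2+0,0) = (2,0)

2,0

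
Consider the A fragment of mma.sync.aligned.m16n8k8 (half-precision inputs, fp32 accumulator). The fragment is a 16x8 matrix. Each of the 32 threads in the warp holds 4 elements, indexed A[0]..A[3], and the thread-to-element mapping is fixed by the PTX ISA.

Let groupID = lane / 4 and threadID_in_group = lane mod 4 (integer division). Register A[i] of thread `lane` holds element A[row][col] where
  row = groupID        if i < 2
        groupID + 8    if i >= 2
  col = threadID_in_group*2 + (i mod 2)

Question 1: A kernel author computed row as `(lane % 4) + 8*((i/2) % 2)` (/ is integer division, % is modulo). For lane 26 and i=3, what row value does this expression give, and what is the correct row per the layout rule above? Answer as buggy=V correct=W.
`(lane % 4) + 8*((i/2) % 2)`[26,3]->10
lane 26: gid=6 (26/4), tid=2 (26%4)
i=3: r=6+8=14, c=2*2+1=5
row: 10 vs 14

buggy=10 correct=14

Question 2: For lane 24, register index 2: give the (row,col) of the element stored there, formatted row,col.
L=24->gid=24>>2=6, tid=24&3=0
[2]->row 6+8=14  col 0·2+0=0

14,0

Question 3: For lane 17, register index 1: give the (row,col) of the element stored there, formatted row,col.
L=17→G=17>>2=4, T=17&3=1
[1]→row 4+0=4  col 1·2+1=3

4,3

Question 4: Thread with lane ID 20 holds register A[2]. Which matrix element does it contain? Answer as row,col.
lane 20→20/4=5, 20 mod 4=0
i=2  r:5+8→13  c:2·0+0→0

13,0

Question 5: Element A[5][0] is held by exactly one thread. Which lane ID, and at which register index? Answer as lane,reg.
r=5→G=5,rhi=0  c=0→T=0,p=0
L=5*4+0=20  i=0*2+0=0

20,0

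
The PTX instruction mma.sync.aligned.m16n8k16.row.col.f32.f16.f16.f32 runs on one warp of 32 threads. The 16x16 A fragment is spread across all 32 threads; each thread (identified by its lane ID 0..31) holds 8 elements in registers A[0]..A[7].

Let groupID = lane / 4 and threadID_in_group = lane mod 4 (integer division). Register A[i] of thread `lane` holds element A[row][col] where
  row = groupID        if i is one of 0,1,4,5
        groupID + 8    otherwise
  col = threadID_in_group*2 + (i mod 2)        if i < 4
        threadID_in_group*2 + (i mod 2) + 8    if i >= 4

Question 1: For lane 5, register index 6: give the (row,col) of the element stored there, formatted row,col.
lane 5->5/4=1, 5 mod 4=1
i=6  r:1+8->9  c:2·1+0+8->10

9,10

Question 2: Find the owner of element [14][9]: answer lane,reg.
24,7

r=14->g=6,rb=1  c=9->cb=1,t=0,b0=1
L=6*4+0=24  i=1*4+1*2+1=7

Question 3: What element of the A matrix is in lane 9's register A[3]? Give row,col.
9: G=2,T=1
[3] (2+8,1*2+1+0) = (10,3)

10,3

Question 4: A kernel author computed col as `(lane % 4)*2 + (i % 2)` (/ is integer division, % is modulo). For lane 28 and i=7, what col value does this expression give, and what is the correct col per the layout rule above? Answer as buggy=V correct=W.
`(lane % 4)*2 + (i % 2)`[28,7]⇒1
lane 28⇒28/4=7, 28 mod 4=0
i=7  r:7+8⇒15  c:2·0+1+8⇒9
col: 1 vs 9

buggy=1 correct=9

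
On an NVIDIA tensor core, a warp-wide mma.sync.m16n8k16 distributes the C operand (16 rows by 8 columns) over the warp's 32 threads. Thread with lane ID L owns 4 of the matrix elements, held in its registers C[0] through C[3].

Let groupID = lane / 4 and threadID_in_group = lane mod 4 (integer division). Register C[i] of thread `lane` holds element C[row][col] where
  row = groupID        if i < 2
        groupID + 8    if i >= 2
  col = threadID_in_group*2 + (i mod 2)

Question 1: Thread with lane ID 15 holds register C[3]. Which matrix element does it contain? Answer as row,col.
11,7

15: G=3,T=3
[3] (3+8,3*2+1) = (11,7)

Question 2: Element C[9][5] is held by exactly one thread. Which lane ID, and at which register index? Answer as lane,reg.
6,3

r=9->g=1,rb=1  c=5->t=2,b0=1
L=1*4+2=6  i=1*2+1=3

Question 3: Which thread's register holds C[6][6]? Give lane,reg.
27,0

r=6->g=6,rb=0  c=6->t=3,b0=0
L=6*4+3=27  i=0*2+0=0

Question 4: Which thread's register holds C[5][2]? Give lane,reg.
21,0

r: 5->gid=5,r8=0  c: 2->tid=1,i&1=0
L=5*4+1=21  i=0*2+0=0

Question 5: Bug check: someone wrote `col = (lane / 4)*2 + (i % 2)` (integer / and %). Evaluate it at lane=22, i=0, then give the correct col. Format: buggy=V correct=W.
`(lane / 4)*2 + (i % 2)`[22,0]→10
lane 22: G=5 (22/4), T=2 (22%4)
i=0: r=5+0=5, c=2*2+0=4
col: 10 vs 4

buggy=10 correct=4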